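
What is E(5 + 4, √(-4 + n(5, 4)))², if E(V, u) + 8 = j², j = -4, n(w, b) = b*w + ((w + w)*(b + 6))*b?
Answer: 64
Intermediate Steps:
n(w, b) = b*w + 2*b*w*(6 + b) (n(w, b) = b*w + ((2*w)*(6 + b))*b = b*w + (2*w*(6 + b))*b = b*w + 2*b*w*(6 + b))
E(V, u) = 8 (E(V, u) = -8 + (-4)² = -8 + 16 = 8)
E(5 + 4, √(-4 + n(5, 4)))² = 8² = 64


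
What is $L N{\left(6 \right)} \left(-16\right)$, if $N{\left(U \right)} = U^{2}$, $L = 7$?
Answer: $-4032$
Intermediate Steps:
$L N{\left(6 \right)} \left(-16\right) = 7 \cdot 6^{2} \left(-16\right) = 7 \cdot 36 \left(-16\right) = 252 \left(-16\right) = -4032$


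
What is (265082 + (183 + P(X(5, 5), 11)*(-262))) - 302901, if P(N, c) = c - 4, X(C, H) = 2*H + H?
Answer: -39470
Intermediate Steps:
X(C, H) = 3*H
P(N, c) = -4 + c
(265082 + (183 + P(X(5, 5), 11)*(-262))) - 302901 = (265082 + (183 + (-4 + 11)*(-262))) - 302901 = (265082 + (183 + 7*(-262))) - 302901 = (265082 + (183 - 1834)) - 302901 = (265082 - 1651) - 302901 = 263431 - 302901 = -39470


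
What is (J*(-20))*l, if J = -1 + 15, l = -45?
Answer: 12600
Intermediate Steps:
J = 14
(J*(-20))*l = (14*(-20))*(-45) = -280*(-45) = 12600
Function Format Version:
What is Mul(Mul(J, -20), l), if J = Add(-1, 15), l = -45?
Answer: 12600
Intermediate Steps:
J = 14
Mul(Mul(J, -20), l) = Mul(Mul(14, -20), -45) = Mul(-280, -45) = 12600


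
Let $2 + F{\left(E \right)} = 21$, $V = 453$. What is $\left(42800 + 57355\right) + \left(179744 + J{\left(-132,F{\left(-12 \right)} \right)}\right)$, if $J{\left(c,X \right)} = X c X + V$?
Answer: $232700$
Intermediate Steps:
$F{\left(E \right)} = 19$ ($F{\left(E \right)} = -2 + 21 = 19$)
$J{\left(c,X \right)} = 453 + c X^{2}$ ($J{\left(c,X \right)} = X c X + 453 = c X^{2} + 453 = 453 + c X^{2}$)
$\left(42800 + 57355\right) + \left(179744 + J{\left(-132,F{\left(-12 \right)} \right)}\right) = \left(42800 + 57355\right) + \left(179744 + \left(453 - 132 \cdot 19^{2}\right)\right) = 100155 + \left(179744 + \left(453 - 47652\right)\right) = 100155 + \left(179744 - 47199\right) = 100155 + 132545 = 232700$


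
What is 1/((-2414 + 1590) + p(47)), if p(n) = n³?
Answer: 1/102999 ≈ 9.7088e-6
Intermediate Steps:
1/((-2414 + 1590) + p(47)) = 1/((-2414 + 1590) + 47³) = 1/(-824 + 103823) = 1/102999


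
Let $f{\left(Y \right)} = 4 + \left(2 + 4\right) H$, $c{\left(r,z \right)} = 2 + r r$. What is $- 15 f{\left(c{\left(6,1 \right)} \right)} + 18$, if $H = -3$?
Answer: $228$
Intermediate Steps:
$c{\left(r,z \right)} = 2 + r^{2}$
$f{\left(Y \right)} = -14$ ($f{\left(Y \right)} = 4 + \left(2 + 4\right) \left(-3\right) = 4 + 6 \left(-3\right) = 4 - 18 = -14$)
$- 15 f{\left(c{\left(6,1 \right)} \right)} + 18 = \left(-15\right) \left(-14\right) + 18 = 210 + 18 = 228$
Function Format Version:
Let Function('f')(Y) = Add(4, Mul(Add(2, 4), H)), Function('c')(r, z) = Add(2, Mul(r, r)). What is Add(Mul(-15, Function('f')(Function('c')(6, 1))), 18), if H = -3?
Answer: 228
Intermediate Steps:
Function('c')(r, z) = Add(2, Pow(r, 2))
Function('f')(Y) = -14 (Function('f')(Y) = Add(4, Mul(Add(2, 4), -3)) = Add(4, Mul(6, -3)) = Add(4, -18) = -14)
Add(Mul(-15, Function('f')(Function('c')(6, 1))), 18) = Add(Mul(-15, -14), 18) = Add(210, 18) = 228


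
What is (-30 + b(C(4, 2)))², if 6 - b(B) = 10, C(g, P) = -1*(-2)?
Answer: 1156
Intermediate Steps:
C(g, P) = 2
b(B) = -4 (b(B) = 6 - 1*10 = 6 - 10 = -4)
(-30 + b(C(4, 2)))² = (-30 - 4)² = (-34)² = 1156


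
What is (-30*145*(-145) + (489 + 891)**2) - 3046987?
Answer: -511837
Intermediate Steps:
(-30*145*(-145) + (489 + 891)**2) - 3046987 = (-4350*(-145) + 1380**2) - 3046987 = (630750 + 1904400) - 3046987 = 2535150 - 3046987 = -511837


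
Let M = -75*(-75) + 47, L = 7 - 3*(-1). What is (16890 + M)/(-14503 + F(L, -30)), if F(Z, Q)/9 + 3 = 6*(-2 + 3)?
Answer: -11281/7238 ≈ -1.5586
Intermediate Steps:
L = 10 (L = 7 + 3 = 10)
M = 5672 (M = 5625 + 47 = 5672)
F(Z, Q) = 27 (F(Z, Q) = -27 + 9*(6*(-2 + 3)) = -27 + 9*(6*1) = -27 + 9*6 = -27 + 54 = 27)
(16890 + M)/(-14503 + F(L, -30)) = (16890 + 5672)/(-14503 + 27) = 22562/(-14476) = 22562*(-1/14476) = -11281/7238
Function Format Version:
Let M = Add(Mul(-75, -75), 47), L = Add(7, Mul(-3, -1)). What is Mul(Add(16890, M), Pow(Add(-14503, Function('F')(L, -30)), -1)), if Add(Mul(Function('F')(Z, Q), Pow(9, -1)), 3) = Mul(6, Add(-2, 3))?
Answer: Rational(-11281, 7238) ≈ -1.5586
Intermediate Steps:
L = 10 (L = Add(7, 3) = 10)
M = 5672 (M = Add(5625, 47) = 5672)
Function('F')(Z, Q) = 27 (Function('F')(Z, Q) = Add(-27, Mul(9, Mul(6, Add(-2, 3)))) = Add(-27, Mul(9, Mul(6, 1))) = Add(-27, Mul(9, 6)) = Add(-27, 54) = 27)
Mul(Add(16890, M), Pow(Add(-14503, Function('F')(L, -30)), -1)) = Mul(Add(16890, 5672), Pow(Add(-14503, 27), -1)) = Mul(22562, Pow(-14476, -1)) = Mul(22562, Rational(-1, 14476)) = Rational(-11281, 7238)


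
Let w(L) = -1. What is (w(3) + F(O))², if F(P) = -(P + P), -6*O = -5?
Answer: 64/9 ≈ 7.1111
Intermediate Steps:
O = ⅚ (O = -⅙*(-5) = ⅚ ≈ 0.83333)
F(P) = -2*P
(w(3) + F(O))² = (-1 - 2*⅚)² = (-1 - 5/3)² = (-8/3)² = 64/9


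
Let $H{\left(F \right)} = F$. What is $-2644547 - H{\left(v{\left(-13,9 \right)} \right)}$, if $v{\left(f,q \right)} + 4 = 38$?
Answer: $-2644581$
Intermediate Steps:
$v{\left(f,q \right)} = 34$ ($v{\left(f,q \right)} = -4 + 38 = 34$)
$-2644547 - H{\left(v{\left(-13,9 \right)} \right)} = -2644547 - 34 = -2644581$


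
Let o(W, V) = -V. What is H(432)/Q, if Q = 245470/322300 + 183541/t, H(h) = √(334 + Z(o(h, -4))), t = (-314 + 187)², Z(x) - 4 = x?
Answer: 1559513010*√38/6311444993 ≈ 1.5232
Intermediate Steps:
Z(x) = 4 + x
t = 16129 (t = (-127)² = 16129)
H(h) = 3*√38 (H(h) = √(334 + (4 - 1*(-4))) = √(334 + (4 + 4)) = √(334 + 8) = √342 = 3*√38)
Q = 6311444993/519837670 (Q = 245470/322300 + 183541/16129 = 245470*(1/322300) + 183541*(1/16129) = 24547/32230 + 183541/16129 = 6311444993/519837670 ≈ 12.141)
H(432)/Q = (3*√38)/(6311444993/519837670) = (3*√38)*(519837670/6311444993) = 1559513010*√38/6311444993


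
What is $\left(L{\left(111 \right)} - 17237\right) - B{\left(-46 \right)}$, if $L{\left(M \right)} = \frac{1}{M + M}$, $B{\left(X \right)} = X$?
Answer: $- \frac{3816401}{222} \approx -17191.0$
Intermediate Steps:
$L{\left(M \right)} = \frac{1}{2 M}$
$\left(L{\left(111 \right)} - 17237\right) - B{\left(-46 \right)} = \left(\frac{1}{2 \cdot 111} - 17237\right) - -46 = \left(\frac{1}{2} \cdot \frac{1}{111} - 17237\right) + 46 = \left(\frac{1}{222} - 17237\right) + 46 = - \frac{3826613}{222} + 46 = - \frac{3816401}{222}$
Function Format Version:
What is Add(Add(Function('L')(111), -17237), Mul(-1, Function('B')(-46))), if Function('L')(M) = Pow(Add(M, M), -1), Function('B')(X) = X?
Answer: Rational(-3816401, 222) ≈ -17191.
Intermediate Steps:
Function('L')(M) = Mul(Rational(1, 2), Pow(M, -1)) (Function('L')(M) = Pow(Mul(2, M), -1) = Mul(Rational(1, 2), Pow(M, -1)))
Add(Add(Function('L')(111), -17237), Mul(-1, Function('B')(-46))) = Add(Add(Mul(Rational(1, 2), Pow(111, -1)), -17237), Mul(-1, -46)) = Add(Add(Mul(Rational(1, 2), Rational(1, 111)), -17237), 46) = Add(Add(Rational(1, 222), -17237), 46) = Add(Rational(-3826613, 222), 46) = Rational(-3816401, 222)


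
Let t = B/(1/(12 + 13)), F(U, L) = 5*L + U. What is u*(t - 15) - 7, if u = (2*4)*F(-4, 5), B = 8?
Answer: 31073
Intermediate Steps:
F(U, L) = U + 5*L
u = 168 (u = (2*4)*(-4 + 5*5) = 8*(-4 + 25) = 8*21 = 168)
t = 200 (t = 8/(1/(12 + 13)) = 8/(1/25) = 8*25 = 200)
u*(t - 15) - 7 = 168*(200 - 15) - 7 = 168*185 - 7 = 31080 - 7 = 31073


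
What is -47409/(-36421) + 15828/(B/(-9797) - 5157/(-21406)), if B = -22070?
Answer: 120919290817100757/19046491208129 ≈ 6348.6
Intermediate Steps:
-47409/(-36421) + 15828/(B/(-9797) - 5157/(-21406)) = -47409/(-36421) + 15828/(-22070/(-9797) - 5157/(-21406)) = -47409*(-1/36421) + 15828/(-22070*(-1/9797) - 5157*(-1/21406)) = 47409/36421 + 15828/(22070/9797 + 5157/21406) = 47409/36421 + 15828/(522953549/209714582) = 47409/36421 + 15828*(209714582/522953549) = 47409/36421 + 3319362403896/522953549 = 120919290817100757/19046491208129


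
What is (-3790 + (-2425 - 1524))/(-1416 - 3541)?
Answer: 7739/4957 ≈ 1.5612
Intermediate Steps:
(-3790 + (-2425 - 1524))/(-1416 - 3541) = (-3790 - 3949)/(-4957) = -7739*(-1/4957) = 7739/4957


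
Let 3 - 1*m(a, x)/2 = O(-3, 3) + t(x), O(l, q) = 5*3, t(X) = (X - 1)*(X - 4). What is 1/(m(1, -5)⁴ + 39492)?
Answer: 1/303635268 ≈ 3.2934e-9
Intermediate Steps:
t(X) = (-1 + X)*(-4 + X)
O(l, q) = 15
m(a, x) = -32 - 2*x² + 10*x (m(a, x) = 6 - 2*(15 + (4 + x² - 5*x)) = 6 - 2*(19 + x² - 5*x) = 6 + (-38 - 2*x² + 10*x) = -32 - 2*x² + 10*x)
1/(m(1, -5)⁴ + 39492) = 1/((-32 - 2*(-5)² + 10*(-5))⁴ + 39492) = 1/((-32 - 2*25 - 50)⁴ + 39492) = 1/((-32 - 50 - 50)⁴ + 39492) = 1/((-132)⁴ + 39492) = 1/(303595776 + 39492) = 1/303635268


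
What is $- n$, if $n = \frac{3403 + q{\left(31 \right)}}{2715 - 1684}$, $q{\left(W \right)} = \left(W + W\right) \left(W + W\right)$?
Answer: $- \frac{7247}{1031} \approx -7.0291$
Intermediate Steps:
$q{\left(W \right)} = 4 W^{2}$ ($q{\left(W \right)} = 2 W 2 W = 4 W^{2}$)
$n = \frac{7247}{1031}$ ($n = \frac{3403 + 4 \cdot 31^{2}}{2715 - 1684} = \frac{3403 + 4 \cdot 961}{1031} = \left(3403 + 3844\right) \frac{1}{1031} = 7247 \cdot \frac{1}{1031} = \frac{7247}{1031} \approx 7.0291$)
$- n = \left(-1\right) \frac{7247}{1031} = - \frac{7247}{1031}$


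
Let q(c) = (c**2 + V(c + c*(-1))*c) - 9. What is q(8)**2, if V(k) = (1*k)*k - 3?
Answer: 961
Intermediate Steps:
V(k) = -3 + k**2 (V(k) = k*k - 3 = k**2 - 3 = -3 + k**2)
q(c) = -9 + c**2 - 3*c (q(c) = (c**2 + (-3 + (c + c*(-1))**2)*c) - 9 = (c**2 + (-3 + (c - c)**2)*c) - 9 = (c**2 + (-3 + 0**2)*c) - 9 = (c**2 + (-3 + 0)*c) - 9 = (c**2 - 3*c) - 9 = -9 + c**2 - 3*c)
q(8)**2 = (-9 + 8**2 - 3*8)**2 = (-9 + 64 - 24)**2 = 31**2 = 961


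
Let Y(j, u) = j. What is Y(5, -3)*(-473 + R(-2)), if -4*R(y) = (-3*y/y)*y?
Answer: -4745/2 ≈ -2372.5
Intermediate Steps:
R(y) = 3*y/4 (R(y) = -(-3*y/y)*y/4 = -(-3*1)*y/4 = -(-3)*y/4 = 3*y/4)
Y(5, -3)*(-473 + R(-2)) = 5*(-473 + (3/4)*(-2)) = 5*(-473 - 3/2) = 5*(-949/2) = -4745/2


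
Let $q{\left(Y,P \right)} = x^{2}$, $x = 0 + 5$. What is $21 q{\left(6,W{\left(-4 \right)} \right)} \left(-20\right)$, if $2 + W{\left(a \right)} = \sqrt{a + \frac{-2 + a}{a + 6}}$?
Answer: $-10500$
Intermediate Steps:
$W{\left(a \right)} = -2 + \sqrt{a + \frac{-2 + a}{6 + a}}$ ($W{\left(a \right)} = -2 + \sqrt{a + \frac{-2 + a}{a + 6}} = -2 + \sqrt{a + \frac{-2 + a}{6 + a}}$)
$x = 5$
$q{\left(Y,P \right)} = 25$ ($q{\left(Y,P \right)} = 5^{2} = 25$)
$21 q{\left(6,W{\left(-4 \right)} \right)} \left(-20\right) = 21 \cdot 25 \left(-20\right) = 525 \left(-20\right) = -10500$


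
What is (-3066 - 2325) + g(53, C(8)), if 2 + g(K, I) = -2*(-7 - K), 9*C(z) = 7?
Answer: -5273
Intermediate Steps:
C(z) = 7/9 (C(z) = (1/9)*7 = 7/9)
g(K, I) = 12 + 2*K (g(K, I) = -2 - 2*(-7 - K) = -2 + (14 + 2*K) = 12 + 2*K)
(-3066 - 2325) + g(53, C(8)) = (-3066 - 2325) + (12 + 2*53) = -5391 + (12 + 106) = -5391 + 118 = -5273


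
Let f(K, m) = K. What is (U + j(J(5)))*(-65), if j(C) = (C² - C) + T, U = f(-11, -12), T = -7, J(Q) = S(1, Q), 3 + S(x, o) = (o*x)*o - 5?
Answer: -16510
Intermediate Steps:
S(x, o) = -8 + x*o² (S(x, o) = -3 + ((o*x)*o - 5) = -3 + (x*o² - 5) = -3 + (-5 + x*o²) = -8 + x*o²)
J(Q) = -8 + Q² (J(Q) = -8 + 1*Q² = -8 + Q²)
U = -11
j(C) = -7 + C² - C (j(C) = (C² - C) - 7 = -7 + C² - C)
(U + j(J(5)))*(-65) = (-11 + (-7 + (-8 + 5²)² - (-8 + 5²)))*(-65) = (-11 + (-7 + (-8 + 25)² - (-8 + 25)))*(-65) = (-11 + (-7 + 17² - 1*17))*(-65) = (-11 + (-7 + 289 - 17))*(-65) = (-11 + 265)*(-65) = 254*(-65) = -16510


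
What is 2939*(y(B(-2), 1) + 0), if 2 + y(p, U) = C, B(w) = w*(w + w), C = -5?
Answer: -20573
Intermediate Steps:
B(w) = 2*w² (B(w) = w*(2*w) = 2*w²)
y(p, U) = -7 (y(p, U) = -2 - 5 = -7)
2939*(y(B(-2), 1) + 0) = 2939*(-7 + 0) = 2939*(-7) = -20573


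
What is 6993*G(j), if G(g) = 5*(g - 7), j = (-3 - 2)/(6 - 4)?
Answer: -664335/2 ≈ -3.3217e+5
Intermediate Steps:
j = -5/2 ≈ -2.5000
G(g) = -35 + 5*g (G(g) = 5*(-7 + g) = -35 + 5*g)
6993*G(j) = 6993*(-35 + 5*(-5/2)) = 6993*(-35 - 25/2) = 6993*(-95/2) = -664335/2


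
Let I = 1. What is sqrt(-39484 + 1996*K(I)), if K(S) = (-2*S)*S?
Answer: 2*I*sqrt(10869) ≈ 208.51*I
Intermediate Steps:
K(S) = -2*S**2
sqrt(-39484 + 1996*K(I)) = sqrt(-39484 + 1996*(-2*1**2)) = sqrt(-39484 + 1996*(-2*1)) = sqrt(-39484 + 1996*(-2)) = sqrt(-39484 - 3992) = sqrt(-43476) = 2*I*sqrt(10869)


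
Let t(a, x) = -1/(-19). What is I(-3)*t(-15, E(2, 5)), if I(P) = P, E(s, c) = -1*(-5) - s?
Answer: -3/19 ≈ -0.15789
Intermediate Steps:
E(s, c) = 5 - s
t(a, x) = 1/19 (t(a, x) = -1*(-1/19) = 1/19)
I(-3)*t(-15, E(2, 5)) = -3*1/19 = -3/19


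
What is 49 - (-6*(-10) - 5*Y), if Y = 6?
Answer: 19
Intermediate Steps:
49 - (-6*(-10) - 5*Y) = 49 - (-6*(-10) - 5*6) = 49 - (60 - 30) = 49 - 1*30 = 49 - 30 = 19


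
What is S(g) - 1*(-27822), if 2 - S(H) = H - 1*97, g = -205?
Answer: 28126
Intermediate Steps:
S(H) = 99 - H (S(H) = 2 - (H - 1*97) = 2 - (H - 97) = 2 - (-97 + H) = 2 + (97 - H) = 99 - H)
S(g) - 1*(-27822) = (99 - 1*(-205)) - 1*(-27822) = (99 + 205) + 27822 = 304 + 27822 = 28126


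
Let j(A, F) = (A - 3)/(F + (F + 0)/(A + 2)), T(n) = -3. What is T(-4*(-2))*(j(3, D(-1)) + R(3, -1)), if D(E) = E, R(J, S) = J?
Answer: -9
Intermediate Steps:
j(A, F) = (-3 + A)/(F + F/(2 + A))
T(-4*(-2))*(j(3, D(-1)) + R(3, -1)) = -3*((-6 + 3**2 - 1*3)/((-1)*(3 + 3)) + 3) = -3*(-1*(-6 + 9 - 3)/6 + 3) = -3*(-1*1/6*0 + 3) = -3*(0 + 3) = -3*3 = -9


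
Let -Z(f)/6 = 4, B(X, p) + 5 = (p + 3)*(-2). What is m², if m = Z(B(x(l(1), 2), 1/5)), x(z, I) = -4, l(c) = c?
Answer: 576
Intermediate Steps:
B(X, p) = -11 - 2*p (B(X, p) = -5 + (p + 3)*(-2) = -5 + (3 + p)*(-2) = -5 + (-6 - 2*p) = -11 - 2*p)
Z(f) = -24 (Z(f) = -6*4 = -24)
m = -24
m² = (-24)² = 576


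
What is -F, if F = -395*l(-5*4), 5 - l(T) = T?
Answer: 9875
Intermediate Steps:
l(T) = 5 - T
F = -9875 (F = -395*(5 - (-5)*4) = -395*(5 - 1*(-20)) = -395*(5 + 20) = -395*25 = -9875)
-F = -1*(-9875) = 9875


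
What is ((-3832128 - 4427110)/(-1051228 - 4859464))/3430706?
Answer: 4129619/10138923254276 ≈ 4.0730e-7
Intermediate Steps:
((-3832128 - 4427110)/(-1051228 - 4859464))/3430706 = -8259238/(-5910692)*(1/3430706) = -8259238*(-1/5910692)*(1/3430706) = (4129619/2955346)*(1/3430706) = 4129619/10138923254276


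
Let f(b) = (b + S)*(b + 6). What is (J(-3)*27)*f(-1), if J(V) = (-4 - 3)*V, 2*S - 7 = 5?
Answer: 14175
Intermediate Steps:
S = 6 (S = 7/2 + (½)*5 = 7/2 + 5/2 = 6)
J(V) = -7*V
f(b) = (6 + b)² (f(b) = (b + 6)*(b + 6) = (6 + b)*(6 + b) = (6 + b)²)
(J(-3)*27)*f(-1) = (-7*(-3)*27)*(36 + (-1)² + 12*(-1)) = (21*27)*(36 + 1 - 12) = 567*25 = 14175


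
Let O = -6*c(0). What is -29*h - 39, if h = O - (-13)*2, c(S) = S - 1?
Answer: -967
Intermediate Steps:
c(S) = -1 + S
O = 6 (O = -6*(-1 + 0) = -6*(-1) = 6)
h = 32 (h = 6 - (-13)*2 = 6 - 1*(-26) = 6 + 26 = 32)
-29*h - 39 = -29*32 - 39 = -928 - 39 = -967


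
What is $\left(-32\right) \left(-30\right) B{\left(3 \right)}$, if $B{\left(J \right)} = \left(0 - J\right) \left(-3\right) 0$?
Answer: $0$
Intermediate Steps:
$B{\left(J \right)} = 0$ ($B{\left(J \right)} = - J \left(-3\right) 0 = 3 J 0 = 0$)
$\left(-32\right) \left(-30\right) B{\left(3 \right)} = \left(-32\right) \left(-30\right) 0 = 960 \cdot 0 = 0$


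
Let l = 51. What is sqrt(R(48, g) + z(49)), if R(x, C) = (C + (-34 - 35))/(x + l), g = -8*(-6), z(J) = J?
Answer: sqrt(53130)/33 ≈ 6.9848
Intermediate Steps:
g = 48
R(x, C) = (-69 + C)/(51 + x) (R(x, C) = (C + (-34 - 35))/(x + 51) = (C - 69)/(51 + x) = (-69 + C)/(51 + x))
sqrt(R(48, g) + z(49)) = sqrt((-69 + 48)/(51 + 48) + 49) = sqrt(-21/99 + 49) = sqrt((1/99)*(-21) + 49) = sqrt(-7/33 + 49) = sqrt(1610/33) = sqrt(53130)/33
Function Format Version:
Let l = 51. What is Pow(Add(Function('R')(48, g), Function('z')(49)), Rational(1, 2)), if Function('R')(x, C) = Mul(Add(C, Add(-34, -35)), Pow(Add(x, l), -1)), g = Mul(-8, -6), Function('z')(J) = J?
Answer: Mul(Rational(1, 33), Pow(53130, Rational(1, 2))) ≈ 6.9848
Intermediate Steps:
g = 48
Function('R')(x, C) = Mul(Pow(Add(51, x), -1), Add(-69, C)) (Function('R')(x, C) = Mul(Add(C, Add(-34, -35)), Pow(Add(x, 51), -1)) = Mul(Add(C, -69), Pow(Add(51, x), -1)) = Mul(Add(-69, C), Pow(Add(51, x), -1)) = Mul(Pow(Add(51, x), -1), Add(-69, C)))
Pow(Add(Function('R')(48, g), Function('z')(49)), Rational(1, 2)) = Pow(Add(Mul(Pow(Add(51, 48), -1), Add(-69, 48)), 49), Rational(1, 2)) = Pow(Add(Mul(Pow(99, -1), -21), 49), Rational(1, 2)) = Pow(Add(Mul(Rational(1, 99), -21), 49), Rational(1, 2)) = Pow(Add(Rational(-7, 33), 49), Rational(1, 2)) = Pow(Rational(1610, 33), Rational(1, 2)) = Mul(Rational(1, 33), Pow(53130, Rational(1, 2)))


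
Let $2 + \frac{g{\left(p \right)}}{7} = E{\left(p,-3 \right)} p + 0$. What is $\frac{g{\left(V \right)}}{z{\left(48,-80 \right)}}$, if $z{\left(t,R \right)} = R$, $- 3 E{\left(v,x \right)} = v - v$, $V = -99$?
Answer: $\frac{7}{40} \approx 0.175$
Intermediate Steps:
$E{\left(v,x \right)} = 0$ ($E{\left(v,x \right)} = - \frac{v - v}{3} = \left(- \frac{1}{3}\right) 0 = 0$)
$g{\left(p \right)} = -14$ ($g{\left(p \right)} = -14 + 7 \left(0 p + 0\right) = -14 + 7 \left(0 + 0\right) = -14 + 7 \cdot 0 = -14 + 0 = -14$)
$\frac{g{\left(V \right)}}{z{\left(48,-80 \right)}} = - \frac{14}{-80} = \left(-14\right) \left(- \frac{1}{80}\right) = \frac{7}{40}$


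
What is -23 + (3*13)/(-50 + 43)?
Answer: -200/7 ≈ -28.571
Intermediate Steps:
-23 + (3*13)/(-50 + 43) = -23 + 39/(-7) = -23 - ⅐*39 = -23 - 39/7 = -200/7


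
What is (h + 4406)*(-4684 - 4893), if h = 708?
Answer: -48976778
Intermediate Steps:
(h + 4406)*(-4684 - 4893) = (708 + 4406)*(-4684 - 4893) = 5114*(-9577) = -48976778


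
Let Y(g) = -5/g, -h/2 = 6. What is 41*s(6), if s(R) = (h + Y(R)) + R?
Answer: -1681/6 ≈ -280.17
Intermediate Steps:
h = -12 (h = -2*6 = -12)
s(R) = -12 + R - 5/R (s(R) = (-12 - 5/R) + R = -12 + R - 5/R)
41*s(6) = 41*(-12 + 6 - 5/6) = 41*(-12 + 6 - 5*⅙) = 41*(-12 + 6 - ⅚) = 41*(-41/6) = -1681/6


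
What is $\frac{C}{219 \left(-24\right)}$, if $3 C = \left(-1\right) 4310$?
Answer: $\frac{2155}{7884} \approx 0.27334$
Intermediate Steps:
$C = - \frac{4310}{3}$ ($C = \frac{\left(-1\right) 4310}{3} = \frac{1}{3} \left(-4310\right) = - \frac{4310}{3} \approx -1436.7$)
$\frac{C}{219 \left(-24\right)} = - \frac{4310}{3 \cdot 219 \left(-24\right)} = - \frac{4310}{3 \left(-5256\right)} = \left(- \frac{4310}{3}\right) \left(- \frac{1}{5256}\right) = \frac{2155}{7884}$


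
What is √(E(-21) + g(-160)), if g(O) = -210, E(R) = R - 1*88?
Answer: I*√319 ≈ 17.861*I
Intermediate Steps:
E(R) = -88 + R (E(R) = R - 88 = -88 + R)
√(E(-21) + g(-160)) = √((-88 - 21) - 210) = √(-109 - 210) = √(-319) = I*√319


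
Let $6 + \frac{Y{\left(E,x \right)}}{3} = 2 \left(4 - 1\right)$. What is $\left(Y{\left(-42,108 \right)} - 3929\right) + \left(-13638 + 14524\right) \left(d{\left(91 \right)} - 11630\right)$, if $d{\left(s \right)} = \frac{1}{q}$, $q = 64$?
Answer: $- \frac{329859045}{32} \approx -1.0308 \cdot 10^{7}$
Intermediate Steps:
$Y{\left(E,x \right)} = 0$ ($Y{\left(E,x \right)} = -18 + 3 \cdot 2 \left(4 - 1\right) = -18 + 3 \cdot 2 \cdot 3 = -18 + 3 \cdot 6 = -18 + 18 = 0$)
$d{\left(s \right)} = \frac{1}{64}$
$\left(Y{\left(-42,108 \right)} - 3929\right) + \left(-13638 + 14524\right) \left(d{\left(91 \right)} - 11630\right) = \left(0 - 3929\right) + \left(-13638 + 14524\right) \left(\frac{1}{64} - 11630\right) = -3929 + 886 \left(- \frac{744319}{64}\right) = -3929 - \frac{329733317}{32} = - \frac{329859045}{32}$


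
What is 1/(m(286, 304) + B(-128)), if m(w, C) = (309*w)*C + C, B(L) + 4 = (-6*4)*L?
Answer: 1/26869068 ≈ 3.7217e-8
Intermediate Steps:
B(L) = -4 - 24*L (B(L) = -4 + (-6*4)*L = -4 - 24*L)
m(w, C) = C + 309*C*w (m(w, C) = 309*C*w + C = C + 309*C*w)
1/(m(286, 304) + B(-128)) = 1/(304*(1 + 309*286) + (-4 - 24*(-128))) = 1/(304*(1 + 88374) + (-4 + 3072)) = 1/(304*88375 + 3068) = 1/(26866000 + 3068) = 1/26869068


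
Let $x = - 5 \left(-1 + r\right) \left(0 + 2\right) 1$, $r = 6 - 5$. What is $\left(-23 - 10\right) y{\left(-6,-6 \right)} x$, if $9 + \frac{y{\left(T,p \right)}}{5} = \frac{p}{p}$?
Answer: $0$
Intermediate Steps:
$r = 1$ ($r = 6 - 5 = 1$)
$y{\left(T,p \right)} = -40$ ($y{\left(T,p \right)} = -45 + 5 \frac{p}{p} = -45 + 5 \cdot 1 = -45 + 5 = -40$)
$x = 0$ ($x = - 5 \left(-1 + 1\right) \left(0 + 2\right) 1 = - 5 \cdot 0 \cdot 2 \cdot 1 = \left(-5\right) 0 \cdot 1 = 0 \cdot 1 = 0$)
$\left(-23 - 10\right) y{\left(-6,-6 \right)} x = \left(-23 - 10\right) \left(-40\right) 0 = \left(-33\right) \left(-40\right) 0 = 1320 \cdot 0 = 0$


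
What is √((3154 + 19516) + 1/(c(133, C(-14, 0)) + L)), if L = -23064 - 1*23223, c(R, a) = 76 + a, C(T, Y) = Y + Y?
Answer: √48410799284859/46211 ≈ 150.57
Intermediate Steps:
C(T, Y) = 2*Y
L = -46287 (L = -23064 - 23223 = -46287)
√((3154 + 19516) + 1/(c(133, C(-14, 0)) + L)) = √((3154 + 19516) + 1/((76 + 2*0) - 46287)) = √(22670 + 1/((76 + 0) - 46287)) = √(22670 + 1/(76 - 46287)) = √(22670 + 1/(-46211)) = √(22670 - 1/46211) = √(1047603369/46211) = √48410799284859/46211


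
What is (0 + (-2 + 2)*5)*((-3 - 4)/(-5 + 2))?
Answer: 0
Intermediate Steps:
(0 + (-2 + 2)*5)*((-3 - 4)/(-5 + 2)) = (0 + 0*5)*(-7/(-3)) = (0 + 0)*(-7*(-⅓)) = 0*(7/3) = 0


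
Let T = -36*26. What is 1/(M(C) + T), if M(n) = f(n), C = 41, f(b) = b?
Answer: -1/895 ≈ -0.0011173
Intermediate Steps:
M(n) = n
T = -936
1/(M(C) + T) = 1/(41 - 936) = 1/(-895) = -1/895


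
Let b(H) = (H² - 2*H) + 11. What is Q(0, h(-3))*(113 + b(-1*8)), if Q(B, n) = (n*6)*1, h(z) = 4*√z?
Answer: 4896*I*√3 ≈ 8480.1*I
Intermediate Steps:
b(H) = 11 + H² - 2*H
Q(B, n) = 6*n (Q(B, n) = (6*n)*1 = 6*n)
Q(0, h(-3))*(113 + b(-1*8)) = (6*(4*√(-3)))*(113 + (11 + (-1*8)² - (-2)*8)) = (6*(4*(I*√3)))*(113 + (11 + (-8)² - 2*(-8))) = (6*(4*I*√3))*(113 + (11 + 64 + 16)) = (24*I*√3)*(113 + 91) = (24*I*√3)*204 = 4896*I*√3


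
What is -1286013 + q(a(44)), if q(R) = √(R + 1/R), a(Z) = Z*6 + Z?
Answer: -1286013 + √7304605/154 ≈ -1.2860e+6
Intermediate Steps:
a(Z) = 7*Z (a(Z) = 6*Z + Z = 7*Z)
-1286013 + q(a(44)) = -1286013 + √(7*44 + 1/(7*44)) = -1286013 + √(308 + 1/308) = -1286013 + √(94865/308) = -1286013 + √7304605/154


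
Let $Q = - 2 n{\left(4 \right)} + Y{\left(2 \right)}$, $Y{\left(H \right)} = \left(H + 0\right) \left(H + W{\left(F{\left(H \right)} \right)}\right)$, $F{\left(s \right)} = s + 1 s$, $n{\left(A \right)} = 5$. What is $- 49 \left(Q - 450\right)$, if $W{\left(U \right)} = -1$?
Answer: $22442$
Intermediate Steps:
$F{\left(s \right)} = 2 s$ ($F{\left(s \right)} = s + s = 2 s$)
$Y{\left(H \right)} = H \left(-1 + H\right)$ ($Y{\left(H \right)} = \left(H + 0\right) \left(H - 1\right) = H \left(-1 + H\right)$)
$Q = -8$ ($Q = \left(-2\right) 5 + 2 \left(-1 + 2\right) = -10 + 2 \cdot 1 = -10 + 2 = -8$)
$- 49 \left(Q - 450\right) = - 49 \left(-8 - 450\right) = \left(-49\right) \left(-458\right) = 22442$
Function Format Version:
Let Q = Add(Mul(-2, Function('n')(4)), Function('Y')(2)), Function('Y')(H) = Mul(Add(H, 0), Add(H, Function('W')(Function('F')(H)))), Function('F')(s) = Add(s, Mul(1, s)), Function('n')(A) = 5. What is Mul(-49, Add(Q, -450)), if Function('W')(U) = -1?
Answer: 22442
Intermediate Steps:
Function('F')(s) = Mul(2, s) (Function('F')(s) = Add(s, s) = Mul(2, s))
Function('Y')(H) = Mul(H, Add(-1, H)) (Function('Y')(H) = Mul(Add(H, 0), Add(H, -1)) = Mul(H, Add(-1, H)))
Q = -8 (Q = Add(Mul(-2, 5), Mul(2, Add(-1, 2))) = Add(-10, Mul(2, 1)) = Add(-10, 2) = -8)
Mul(-49, Add(Q, -450)) = Mul(-49, Add(-8, -450)) = Mul(-49, -458) = 22442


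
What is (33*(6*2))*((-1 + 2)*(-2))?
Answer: -792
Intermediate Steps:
(33*(6*2))*((-1 + 2)*(-2)) = (33*12)*(1*(-2)) = 396*(-2) = -792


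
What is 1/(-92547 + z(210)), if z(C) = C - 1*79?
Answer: -1/92416 ≈ -1.0821e-5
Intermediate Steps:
z(C) = -79 + C (z(C) = C - 79 = -79 + C)
1/(-92547 + z(210)) = 1/(-92547 + (-79 + 210)) = 1/(-92547 + 131) = 1/(-92416) = -1/92416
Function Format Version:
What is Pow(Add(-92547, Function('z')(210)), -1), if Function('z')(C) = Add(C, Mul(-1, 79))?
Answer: Rational(-1, 92416) ≈ -1.0821e-5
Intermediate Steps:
Function('z')(C) = Add(-79, C) (Function('z')(C) = Add(C, -79) = Add(-79, C))
Pow(Add(-92547, Function('z')(210)), -1) = Pow(Add(-92547, Add(-79, 210)), -1) = Pow(Add(-92547, 131), -1) = Pow(-92416, -1) = Rational(-1, 92416)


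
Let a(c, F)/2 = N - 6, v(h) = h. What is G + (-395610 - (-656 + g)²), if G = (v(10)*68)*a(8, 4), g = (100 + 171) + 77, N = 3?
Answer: -494554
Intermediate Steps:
g = 348 (g = 271 + 77 = 348)
a(c, F) = -6 (a(c, F) = 2*(3 - 6) = 2*(-3) = -6)
G = -4080 (G = (10*68)*(-6) = 680*(-6) = -4080)
G + (-395610 - (-656 + g)²) = -4080 + (-395610 - (-656 + 348)²) = -4080 + (-395610 - 1*(-308)²) = -4080 + (-395610 - 1*94864) = -4080 + (-395610 - 94864) = -4080 - 490474 = -494554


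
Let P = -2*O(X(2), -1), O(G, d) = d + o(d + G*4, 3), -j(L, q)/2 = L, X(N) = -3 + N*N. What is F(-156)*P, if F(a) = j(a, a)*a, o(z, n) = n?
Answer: 194688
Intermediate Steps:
X(N) = -3 + N**2
j(L, q) = -2*L
O(G, d) = 3 + d (O(G, d) = d + 3 = 3 + d)
F(a) = -2*a**2 (F(a) = (-2*a)*a = -2*a**2)
P = -4 (P = -2*(3 - 1) = -2*2 = -4)
F(-156)*P = -2*(-156)**2*(-4) = -2*24336*(-4) = -48672*(-4) = 194688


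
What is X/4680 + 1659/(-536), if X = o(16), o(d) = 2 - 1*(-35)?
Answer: -242009/78390 ≈ -3.0872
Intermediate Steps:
o(d) = 37 (o(d) = 2 + 35 = 37)
X = 37
X/4680 + 1659/(-536) = 37/4680 + 1659/(-536) = 37*(1/4680) + 1659*(-1/536) = 37/4680 - 1659/536 = -242009/78390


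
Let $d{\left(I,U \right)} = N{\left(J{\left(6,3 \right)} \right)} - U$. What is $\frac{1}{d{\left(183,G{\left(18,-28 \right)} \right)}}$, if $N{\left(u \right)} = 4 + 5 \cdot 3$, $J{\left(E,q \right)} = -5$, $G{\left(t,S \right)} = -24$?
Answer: $\frac{1}{43} \approx 0.023256$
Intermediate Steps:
$N{\left(u \right)} = 19$ ($N{\left(u \right)} = 4 + 15 = 19$)
$d{\left(I,U \right)} = 19 - U$
$\frac{1}{d{\left(183,G{\left(18,-28 \right)} \right)}} = \frac{1}{19 - -24} = \frac{1}{19 + 24} = \frac{1}{43}$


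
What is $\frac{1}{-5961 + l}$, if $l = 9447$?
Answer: $\frac{1}{3486} \approx 0.00028686$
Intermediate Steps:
$\frac{1}{-5961 + l} = \frac{1}{-5961 + 9447} = \frac{1}{3486}$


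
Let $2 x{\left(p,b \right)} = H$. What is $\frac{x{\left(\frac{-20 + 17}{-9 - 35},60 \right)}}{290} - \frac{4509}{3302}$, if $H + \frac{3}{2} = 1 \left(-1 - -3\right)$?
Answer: $- \frac{2613569}{1915160} \approx -1.3647$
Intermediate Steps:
$H = \frac{1}{2}$ ($H = - \frac{3}{2} + 1 \left(-1 - -3\right) = - \frac{3}{2} + 1 \left(-1 + 3\right) = - \frac{3}{2} + 1 \cdot 2 = - \frac{3}{2} + 2 = \frac{1}{2} \approx 0.5$)
$x{\left(p,b \right)} = \frac{1}{4}$ ($x{\left(p,b \right)} = \frac{1}{2} \cdot \frac{1}{2} = \frac{1}{4}$)
$\frac{x{\left(\frac{-20 + 17}{-9 - 35},60 \right)}}{290} - \frac{4509}{3302} = \frac{1}{4 \cdot 290} - \frac{4509}{3302} = \frac{1}{4} \cdot \frac{1}{290} - \frac{4509}{3302} = \frac{1}{1160} - \frac{4509}{3302} = - \frac{2613569}{1915160}$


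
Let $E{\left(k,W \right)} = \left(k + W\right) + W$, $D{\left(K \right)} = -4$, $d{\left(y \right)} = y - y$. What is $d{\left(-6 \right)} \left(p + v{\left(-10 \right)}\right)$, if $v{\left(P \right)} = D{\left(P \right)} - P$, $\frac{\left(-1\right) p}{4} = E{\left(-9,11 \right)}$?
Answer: $0$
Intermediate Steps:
$d{\left(y \right)} = 0$
$E{\left(k,W \right)} = k + 2 W$ ($E{\left(k,W \right)} = \left(W + k\right) + W = k + 2 W$)
$p = -52$ ($p = - 4 \left(-9 + 2 \cdot 11\right) = - 4 \left(-9 + 22\right) = \left(-4\right) 13 = -52$)
$v{\left(P \right)} = -4 - P$
$d{\left(-6 \right)} \left(p + v{\left(-10 \right)}\right) = 0 \left(-52 - -6\right) = 0 \left(-52 + \left(-4 + 10\right)\right) = 0 \left(-52 + 6\right) = 0 \left(-46\right) = 0$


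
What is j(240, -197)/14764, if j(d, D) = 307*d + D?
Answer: 73483/14764 ≈ 4.9772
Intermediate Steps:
j(d, D) = D + 307*d
j(240, -197)/14764 = (-197 + 307*240)/14764 = (-197 + 73680)*(1/14764) = 73483*(1/14764) = 73483/14764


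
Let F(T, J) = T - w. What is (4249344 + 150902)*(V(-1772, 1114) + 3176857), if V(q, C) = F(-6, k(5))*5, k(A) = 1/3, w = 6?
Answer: 13978688292062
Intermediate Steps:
k(A) = ⅓
F(T, J) = -6 + T (F(T, J) = T - 1*6 = T - 6 = -6 + T)
V(q, C) = -60 (V(q, C) = (-6 - 6)*5 = -12*5 = -60)
(4249344 + 150902)*(V(-1772, 1114) + 3176857) = (4249344 + 150902)*(-60 + 3176857) = 4400246*3176797 = 13978688292062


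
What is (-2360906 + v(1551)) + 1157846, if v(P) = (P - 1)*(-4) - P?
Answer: -1210811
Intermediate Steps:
v(P) = 4 - 5*P (v(P) = (-1 + P)*(-4) - P = (4 - 4*P) - P = 4 - 5*P)
(-2360906 + v(1551)) + 1157846 = (-2360906 + (4 - 5*1551)) + 1157846 = (-2360906 + (4 - 7755)) + 1157846 = (-2360906 - 7751) + 1157846 = -2368657 + 1157846 = -1210811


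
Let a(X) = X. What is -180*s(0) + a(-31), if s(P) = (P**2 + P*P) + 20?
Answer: -3631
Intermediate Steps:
s(P) = 20 + 2*P**2 (s(P) = (P**2 + P**2) + 20 = 2*P**2 + 20 = 20 + 2*P**2)
-180*s(0) + a(-31) = -180*(20 + 2*0**2) - 31 = -180*(20 + 2*0) - 31 = -180*(20 + 0) - 31 = -180*20 - 31 = -3600 - 31 = -3631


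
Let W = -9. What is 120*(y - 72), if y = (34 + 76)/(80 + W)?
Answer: -600240/71 ≈ -8454.1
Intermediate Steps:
y = 110/71 (y = (34 + 76)/(80 - 9) = 110/71 ≈ 1.5493)
120*(y - 72) = 120*(110/71 - 72) = 120*(-5002/71) = -600240/71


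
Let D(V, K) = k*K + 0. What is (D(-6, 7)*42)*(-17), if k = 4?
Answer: -19992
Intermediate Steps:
D(V, K) = 4*K (D(V, K) = 4*K + 0 = 4*K)
(D(-6, 7)*42)*(-17) = ((4*7)*42)*(-17) = (28*42)*(-17) = 1176*(-17) = -19992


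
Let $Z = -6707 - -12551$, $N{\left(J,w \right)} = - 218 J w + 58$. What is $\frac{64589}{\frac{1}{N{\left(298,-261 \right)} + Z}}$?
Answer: $1095526711034$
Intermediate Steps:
$N{\left(J,w \right)} = 58 - 218 J w$ ($N{\left(J,w \right)} = - 218 J w + 58 = 58 - 218 J w$)
$Z = 5844$ ($Z = -6707 + 12551 = 5844$)
$\frac{64589}{\frac{1}{N{\left(298,-261 \right)} + Z}} = \frac{64589}{\frac{1}{\left(58 - 64964 \left(-261\right)\right) + 5844}} = \frac{64589}{\frac{1}{\left(58 + 16955604\right) + 5844}} = \frac{64589}{\frac{1}{16955662 + 5844}} = \frac{64589}{\frac{1}{16961506}} = 64589 \frac{1}{\frac{1}{16961506}} = 64589 \cdot 16961506 = 1095526711034$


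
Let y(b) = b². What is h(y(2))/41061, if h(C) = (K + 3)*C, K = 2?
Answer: 20/41061 ≈ 0.00048708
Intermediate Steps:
h(C) = 5*C (h(C) = (2 + 3)*C = 5*C)
h(y(2))/41061 = (5*2²)/41061 = (5*4)*(1/41061) = 20*(1/41061) = 20/41061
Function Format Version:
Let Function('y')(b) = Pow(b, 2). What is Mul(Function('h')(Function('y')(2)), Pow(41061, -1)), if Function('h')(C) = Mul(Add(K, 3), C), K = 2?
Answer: Rational(20, 41061) ≈ 0.00048708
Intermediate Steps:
Function('h')(C) = Mul(5, C) (Function('h')(C) = Mul(Add(2, 3), C) = Mul(5, C))
Mul(Function('h')(Function('y')(2)), Pow(41061, -1)) = Mul(Mul(5, Pow(2, 2)), Pow(41061, -1)) = Mul(Mul(5, 4), Rational(1, 41061)) = Mul(20, Rational(1, 41061)) = Rational(20, 41061)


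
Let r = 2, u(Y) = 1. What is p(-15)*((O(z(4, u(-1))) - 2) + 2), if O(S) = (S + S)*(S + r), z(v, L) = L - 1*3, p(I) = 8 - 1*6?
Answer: 0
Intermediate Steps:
p(I) = 2 (p(I) = 8 - 6 = 2)
z(v, L) = -3 + L (z(v, L) = L - 3 = -3 + L)
O(S) = 2*S*(2 + S) (O(S) = (S + S)*(S + 2) = (2*S)*(2 + S) = 2*S*(2 + S))
p(-15)*((O(z(4, u(-1))) - 2) + 2) = 2*((2*(-3 + 1)*(2 + (-3 + 1)) - 2) + 2) = 2*((2*(-2)*(2 - 2) - 2) + 2) = 2*((2*(-2)*0 - 2) + 2) = 2*((0 - 2) + 2) = 2*(-2 + 2) = 2*0 = 0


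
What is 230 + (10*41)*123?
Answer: 50660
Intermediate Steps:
230 + (10*41)*123 = 230 + 410*123 = 230 + 50430 = 50660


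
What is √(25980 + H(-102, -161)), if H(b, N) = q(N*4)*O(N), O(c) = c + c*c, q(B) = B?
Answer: 2*I*√4140865 ≈ 4069.8*I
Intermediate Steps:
O(c) = c + c²
H(b, N) = 4*N²*(1 + N) (H(b, N) = (N*4)*(N*(1 + N)) = (4*N)*(N*(1 + N)) = 4*N²*(1 + N))
√(25980 + H(-102, -161)) = √(25980 + 4*(-161)²*(1 - 161)) = √(25980 + 4*25921*(-160)) = √(25980 - 16589440) = √(-16563460) = 2*I*√4140865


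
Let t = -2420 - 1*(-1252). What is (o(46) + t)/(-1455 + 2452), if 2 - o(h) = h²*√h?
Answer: -1166/997 - 2116*√46/997 ≈ -15.564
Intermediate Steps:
t = -1168 (t = -2420 + 1252 = -1168)
o(h) = 2 - h^(5/2) (o(h) = 2 - h²*√h = 2 - h^(5/2))
(o(46) + t)/(-1455 + 2452) = ((2 - 46^(5/2)) - 1168)/(-1455 + 2452) = ((2 - 2116*√46) - 1168)/997 = ((2 - 2116*√46) - 1168)*(1/997) = (-1166 - 2116*√46)*(1/997) = -1166/997 - 2116*√46/997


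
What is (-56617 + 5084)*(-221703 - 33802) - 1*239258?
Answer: 13166699907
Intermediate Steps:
(-56617 + 5084)*(-221703 - 33802) - 1*239258 = -51533*(-255505) - 239258 = 13166939165 - 239258 = 13166699907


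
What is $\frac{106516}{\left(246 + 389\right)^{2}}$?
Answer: $\frac{106516}{403225} \approx 0.26416$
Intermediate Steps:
$\frac{106516}{\left(246 + 389\right)^{2}} = \frac{106516}{635^{2}} = \frac{106516}{403225}$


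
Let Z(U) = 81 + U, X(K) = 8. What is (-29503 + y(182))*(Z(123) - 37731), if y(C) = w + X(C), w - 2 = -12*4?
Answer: 1108585107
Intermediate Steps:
w = -46 (w = 2 - 12*4 = 2 - 48 = -46)
y(C) = -38 (y(C) = -46 + 8 = -38)
(-29503 + y(182))*(Z(123) - 37731) = (-29503 - 38)*((81 + 123) - 37731) = -29541*(204 - 37731) = -29541*(-37527) = 1108585107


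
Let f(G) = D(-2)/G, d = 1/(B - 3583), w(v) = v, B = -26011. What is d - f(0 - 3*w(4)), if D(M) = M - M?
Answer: -1/29594 ≈ -3.3791e-5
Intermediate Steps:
D(M) = 0
d = -1/29594 (d = 1/(-26011 - 3583) = 1/(-29594) = -1/29594 ≈ -3.3791e-5)
f(G) = 0 (f(G) = 0/G = 0)
d - f(0 - 3*w(4)) = -1/29594 - 1*0 = -1/29594 + 0 = -1/29594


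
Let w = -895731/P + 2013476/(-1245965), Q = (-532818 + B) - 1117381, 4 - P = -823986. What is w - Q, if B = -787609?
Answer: 500560753816253629/205332540070 ≈ 2.4378e+6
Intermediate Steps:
P = 823990 (P = 4 - 1*(-823986) = 4 + 823986 = 823990)
Q = -2437808 (Q = (-532818 - 787609) - 1117381 = -1320427 - 1117381 = -2437808)
w = -555026712931/205332540070 (w = -895731/823990 + 2013476/(-1245965) = -895731*1/823990 + 2013476*(-1/1245965) = -895731/823990 - 2013476/1245965 = -555026712931/205332540070 ≈ -2.7031)
w - Q = -555026712931/205332540070 - 1*(-2437808) = -555026712931/205332540070 + 2437808 = 500560753816253629/205332540070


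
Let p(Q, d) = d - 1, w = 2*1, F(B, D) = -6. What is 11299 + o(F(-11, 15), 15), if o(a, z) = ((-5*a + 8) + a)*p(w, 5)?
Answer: 11427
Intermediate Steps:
w = 2
p(Q, d) = -1 + d
o(a, z) = 32 - 16*a (o(a, z) = ((-5*a + 8) + a)*(-1 + 5) = ((8 - 5*a) + a)*4 = (8 - 4*a)*4 = 32 - 16*a)
11299 + o(F(-11, 15), 15) = 11299 + (32 - 16*(-6)) = 11299 + (32 + 96) = 11299 + 128 = 11427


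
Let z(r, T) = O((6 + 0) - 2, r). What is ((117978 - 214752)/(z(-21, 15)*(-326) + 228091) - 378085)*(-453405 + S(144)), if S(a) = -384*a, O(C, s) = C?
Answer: 43618495858479969/226787 ≈ 1.9233e+11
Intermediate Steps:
z(r, T) = 4 (z(r, T) = (6 + 0) - 2 = 6 - 2 = 4)
((117978 - 214752)/(z(-21, 15)*(-326) + 228091) - 378085)*(-453405 + S(144)) = ((117978 - 214752)/(4*(-326) + 228091) - 378085)*(-453405 - 384*144) = (-96774/(-1304 + 228091) - 378085)*(-453405 - 55296) = (-96774/226787 - 378085)*(-508701) = -85744859669/226787*(-508701) = 43618495858479969/226787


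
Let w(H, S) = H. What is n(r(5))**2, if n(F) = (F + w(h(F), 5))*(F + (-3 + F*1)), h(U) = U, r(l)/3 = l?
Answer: 656100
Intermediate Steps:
r(l) = 3*l
n(F) = 2*F*(-3 + 2*F) (n(F) = (F + F)*(F + (-3 + F*1)) = (2*F)*(F + (-3 + F)) = (2*F)*(-3 + 2*F) = 2*F*(-3 + 2*F))
n(r(5))**2 = (2*(3*5)*(-3 + 2*(3*5)))**2 = (2*15*(-3 + 2*15))**2 = (2*15*(-3 + 30))**2 = (2*15*27)**2 = 810**2 = 656100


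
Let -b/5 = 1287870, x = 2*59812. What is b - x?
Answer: -6558974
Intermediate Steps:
x = 119624
b = -6439350 (b = -5*1287870 = -6439350)
b - x = -6439350 - 1*119624 = -6439350 - 119624 = -6558974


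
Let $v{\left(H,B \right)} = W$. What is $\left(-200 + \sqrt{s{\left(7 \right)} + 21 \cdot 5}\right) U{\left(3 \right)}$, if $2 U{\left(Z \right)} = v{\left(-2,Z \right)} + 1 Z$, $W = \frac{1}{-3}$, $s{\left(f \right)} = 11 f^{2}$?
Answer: $- \frac{800}{3} + \frac{8 \sqrt{161}}{3} \approx -232.83$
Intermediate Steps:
$W = - \frac{1}{3} \approx -0.33333$
$v{\left(H,B \right)} = - \frac{1}{3}$
$U{\left(Z \right)} = - \frac{1}{6} + \frac{Z}{2}$ ($U{\left(Z \right)} = \frac{- \frac{1}{3} + 1 Z}{2} = \frac{- \frac{1}{3} + Z}{2} = - \frac{1}{6} + \frac{Z}{2}$)
$\left(-200 + \sqrt{s{\left(7 \right)} + 21 \cdot 5}\right) U{\left(3 \right)} = \left(-200 + \sqrt{11 \cdot 7^{2} + 21 \cdot 5}\right) \left(- \frac{1}{6} + \frac{1}{2} \cdot 3\right) = \left(-200 + \sqrt{11 \cdot 49 + 105}\right) \left(- \frac{1}{6} + \frac{3}{2}\right) = \left(-200 + \sqrt{539 + 105}\right) \frac{4}{3} = \left(-200 + \sqrt{644}\right) \frac{4}{3} = \left(-200 + 2 \sqrt{161}\right) \frac{4}{3} = - \frac{800}{3} + \frac{8 \sqrt{161}}{3}$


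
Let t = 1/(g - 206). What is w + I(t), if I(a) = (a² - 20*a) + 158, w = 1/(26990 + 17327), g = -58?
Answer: 488251493629/3088717632 ≈ 158.08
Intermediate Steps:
w = 1/44317 ≈ 2.2565e-5
t = -1/264 (t = 1/(-58 - 206) = 1/(-264) = -1/264 ≈ -0.0037879)
I(a) = 158 + a² - 20*a
w + I(t) = 1/44317 + (158 + (-1/264)² - 20*(-1/264)) = 1/44317 + (158 + 1/69696 + 5/66) = 1/44317 + 11017249/69696 = 488251493629/3088717632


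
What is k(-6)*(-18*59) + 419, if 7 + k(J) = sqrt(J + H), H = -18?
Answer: 7853 - 2124*I*sqrt(6) ≈ 7853.0 - 5202.7*I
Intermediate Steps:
k(J) = -7 + sqrt(-18 + J) (k(J) = -7 + sqrt(J - 18) = -7 + sqrt(-18 + J))
k(-6)*(-18*59) + 419 = (-7 + sqrt(-18 - 6))*(-18*59) + 419 = (-7 + sqrt(-24))*(-1062) + 419 = (-7 + 2*I*sqrt(6))*(-1062) + 419 = (7434 - 2124*I*sqrt(6)) + 419 = 7853 - 2124*I*sqrt(6)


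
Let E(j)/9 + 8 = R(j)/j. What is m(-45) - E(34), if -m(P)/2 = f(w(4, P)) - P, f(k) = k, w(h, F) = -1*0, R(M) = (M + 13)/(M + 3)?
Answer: -23067/1258 ≈ -18.336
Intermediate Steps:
R(M) = (13 + M)/(3 + M)
w(h, F) = 0
E(j) = -72 + 9*(13 + j)/(j*(3 + j)) (E(j) = -72 + 9*(((13 + j)/(3 + j))/j) = -72 + 9*((13 + j)/(j*(3 + j))) = -72 + 9*(13 + j)/(j*(3 + j)))
m(P) = 2*P (m(P) = -2*(0 - P) = -(-2)*P = 2*P)
m(-45) - E(34) = 2*(-45) - 9*(13 - 23*34 - 8*34**2)/(34*(3 + 34)) = -90 - 9*(13 - 782 - 8*1156)/(34*37) = -90 - 9*(13 - 782 - 9248)/(34*37) = -90 - 9*(-10017)/(34*37) = -90 - 1*(-90153/1258) = -90 + 90153/1258 = -23067/1258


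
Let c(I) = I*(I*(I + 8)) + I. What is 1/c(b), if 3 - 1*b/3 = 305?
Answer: -1/737111634 ≈ -1.3566e-9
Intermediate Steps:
b = -906 (b = 9 - 3*305 = 9 - 915 = -906)
c(I) = I + I**2*(8 + I) (c(I) = I*(I*(8 + I)) + I = I**2*(8 + I) + I = I + I**2*(8 + I))
1/c(b) = 1/(-906*(1 + (-906)**2 + 8*(-906))) = 1/(-906*(1 + 820836 - 7248)) = 1/(-906*813589) = 1/(-737111634) = -1/737111634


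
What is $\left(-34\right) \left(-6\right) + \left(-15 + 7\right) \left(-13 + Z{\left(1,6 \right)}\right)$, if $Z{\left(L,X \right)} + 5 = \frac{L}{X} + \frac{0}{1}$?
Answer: $\frac{1040}{3} \approx 346.67$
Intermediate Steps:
$Z{\left(L,X \right)} = -5 + \frac{L}{X}$ ($Z{\left(L,X \right)} = -5 + \left(\frac{L}{X} + \frac{0}{1}\right) = -5 + \left(\frac{L}{X} + 0 \cdot 1\right) = -5 + \left(\frac{L}{X} + 0\right) = -5 + \frac{L}{X}$)
$\left(-34\right) \left(-6\right) + \left(-15 + 7\right) \left(-13 + Z{\left(1,6 \right)}\right) = \left(-34\right) \left(-6\right) + \left(-15 + 7\right) \left(-13 - \left(5 - \frac{1}{6}\right)\right) = 204 - 8 \left(-13 + \left(-5 + 1 \cdot \frac{1}{6}\right)\right) = 204 - 8 \left(-13 + \left(-5 + \frac{1}{6}\right)\right) = 204 - 8 \left(-13 - \frac{29}{6}\right) = 204 - - \frac{428}{3} = 204 + \frac{428}{3} = \frac{1040}{3}$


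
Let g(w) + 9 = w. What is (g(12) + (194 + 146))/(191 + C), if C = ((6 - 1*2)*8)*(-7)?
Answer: -343/33 ≈ -10.394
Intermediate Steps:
g(w) = -9 + w
C = -224 (C = ((6 - 2)*8)*(-7) = (4*8)*(-7) = 32*(-7) = -224)
(g(12) + (194 + 146))/(191 + C) = ((-9 + 12) + (194 + 146))/(191 - 224) = (3 + 340)/(-33) = 343*(-1/33) = -343/33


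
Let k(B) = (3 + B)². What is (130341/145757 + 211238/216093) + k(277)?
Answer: 2469429039433279/31497067401 ≈ 78402.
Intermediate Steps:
(130341/145757 + 211238/216093) + k(277) = (130341/145757 + 211238/216093) + (3 + 277)² = (130341*(1/145757) + 211238*(1/216093)) + 280² = (130341/145757 + 211238/216093) + 78400 = 58955194879/31497067401 + 78400 = 2469429039433279/31497067401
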